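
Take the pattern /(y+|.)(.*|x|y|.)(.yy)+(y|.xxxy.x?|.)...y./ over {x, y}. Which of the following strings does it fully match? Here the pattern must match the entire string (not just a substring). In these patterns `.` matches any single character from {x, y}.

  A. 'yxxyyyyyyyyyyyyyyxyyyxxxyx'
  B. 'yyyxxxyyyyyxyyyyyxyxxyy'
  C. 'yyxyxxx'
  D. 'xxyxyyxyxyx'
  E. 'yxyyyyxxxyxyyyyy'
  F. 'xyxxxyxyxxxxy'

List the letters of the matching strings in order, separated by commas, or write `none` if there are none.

A → match
B → match
C → no match
D → no match
E → match
F → no match

A, B, E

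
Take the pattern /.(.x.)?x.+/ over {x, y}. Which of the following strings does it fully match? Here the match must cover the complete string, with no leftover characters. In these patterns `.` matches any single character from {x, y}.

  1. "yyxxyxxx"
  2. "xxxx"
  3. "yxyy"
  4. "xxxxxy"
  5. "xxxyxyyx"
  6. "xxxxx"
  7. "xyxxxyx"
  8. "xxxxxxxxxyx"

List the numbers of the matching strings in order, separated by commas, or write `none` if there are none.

1 → no match
2 → match
3 → match
4 → match
5 → match
6 → match
7 → match
8 → match

2, 3, 4, 5, 6, 7, 8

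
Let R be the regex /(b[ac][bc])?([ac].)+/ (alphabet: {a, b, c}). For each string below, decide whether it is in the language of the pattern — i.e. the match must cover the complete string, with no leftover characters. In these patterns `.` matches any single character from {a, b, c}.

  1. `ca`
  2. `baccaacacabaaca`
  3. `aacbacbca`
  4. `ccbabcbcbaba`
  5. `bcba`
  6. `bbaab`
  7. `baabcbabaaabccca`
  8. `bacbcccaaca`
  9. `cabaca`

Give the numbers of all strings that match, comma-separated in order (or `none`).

1 → match
2 → match
3 → no match
4 → no match
5 → no match
6 → no match
7 → no match
8 → no match
9 → no match

1, 2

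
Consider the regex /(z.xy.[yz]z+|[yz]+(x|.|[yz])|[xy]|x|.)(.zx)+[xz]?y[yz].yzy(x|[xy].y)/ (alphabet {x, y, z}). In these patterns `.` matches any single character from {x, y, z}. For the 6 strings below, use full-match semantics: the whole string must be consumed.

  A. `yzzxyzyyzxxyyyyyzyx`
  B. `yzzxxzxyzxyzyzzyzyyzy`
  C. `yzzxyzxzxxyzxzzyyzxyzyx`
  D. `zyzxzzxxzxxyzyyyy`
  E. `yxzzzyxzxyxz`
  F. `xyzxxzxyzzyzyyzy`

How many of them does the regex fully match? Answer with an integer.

A → no match
B → no match
C → no match
D → no match
E → no match
F → match
Total matched: 1

1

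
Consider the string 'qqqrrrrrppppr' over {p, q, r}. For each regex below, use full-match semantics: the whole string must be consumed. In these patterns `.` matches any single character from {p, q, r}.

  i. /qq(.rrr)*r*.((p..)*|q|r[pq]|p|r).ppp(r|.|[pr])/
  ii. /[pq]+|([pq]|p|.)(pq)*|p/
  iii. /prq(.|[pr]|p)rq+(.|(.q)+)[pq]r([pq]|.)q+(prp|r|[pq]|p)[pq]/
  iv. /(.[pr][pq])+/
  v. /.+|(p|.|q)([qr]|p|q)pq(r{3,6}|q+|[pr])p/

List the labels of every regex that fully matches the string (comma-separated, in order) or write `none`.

i → match
ii → no match
iii → no match — must start with 'prq'
iv → no match
v → match

i, v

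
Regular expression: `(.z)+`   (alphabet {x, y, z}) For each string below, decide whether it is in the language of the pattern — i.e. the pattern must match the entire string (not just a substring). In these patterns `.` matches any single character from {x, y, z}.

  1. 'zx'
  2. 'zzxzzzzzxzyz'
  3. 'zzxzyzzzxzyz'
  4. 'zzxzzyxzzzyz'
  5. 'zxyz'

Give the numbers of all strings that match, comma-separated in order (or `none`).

1 → no match — must end with 'z'
2 → match
3 → match
4 → no match
5 → no match

2, 3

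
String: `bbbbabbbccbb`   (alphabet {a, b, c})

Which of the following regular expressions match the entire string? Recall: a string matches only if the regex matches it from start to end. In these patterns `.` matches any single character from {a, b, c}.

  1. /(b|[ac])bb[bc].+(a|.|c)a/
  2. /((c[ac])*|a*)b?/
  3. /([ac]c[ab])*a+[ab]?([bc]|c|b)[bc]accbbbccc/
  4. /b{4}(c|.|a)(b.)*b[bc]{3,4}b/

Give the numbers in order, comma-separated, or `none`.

4

1 → no match — must end with `a`
2 → no match
3 → no match — must end with `accbbbccc`
4 → match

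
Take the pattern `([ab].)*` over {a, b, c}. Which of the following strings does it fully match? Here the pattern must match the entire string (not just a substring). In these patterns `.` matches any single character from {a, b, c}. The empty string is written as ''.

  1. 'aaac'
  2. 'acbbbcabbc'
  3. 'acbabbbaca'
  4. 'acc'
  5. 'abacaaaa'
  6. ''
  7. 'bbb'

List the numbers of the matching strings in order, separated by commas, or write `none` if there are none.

1. 'aaac' → match
2. 'acbbbcabbc' → match
3. 'acbabbbaca' → no match
4. 'acc' → no match
5. 'abacaaaa' → match
6. '' → match
7. 'bbb' → no match

1, 2, 5, 6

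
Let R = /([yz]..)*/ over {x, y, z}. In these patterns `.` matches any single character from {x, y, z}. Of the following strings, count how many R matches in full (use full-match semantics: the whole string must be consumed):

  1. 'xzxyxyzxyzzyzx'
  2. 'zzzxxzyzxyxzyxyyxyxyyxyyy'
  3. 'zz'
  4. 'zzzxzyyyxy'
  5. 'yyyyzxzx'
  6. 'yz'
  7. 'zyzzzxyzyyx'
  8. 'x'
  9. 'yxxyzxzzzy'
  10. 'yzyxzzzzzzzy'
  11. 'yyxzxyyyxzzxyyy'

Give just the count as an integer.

1 → no match
2 → no match
3 → no match
4 → no match
5 → no match
6 → no match
7 → no match
8 → no match
9 → no match
10 → no match
11 → match
Total matched: 1

1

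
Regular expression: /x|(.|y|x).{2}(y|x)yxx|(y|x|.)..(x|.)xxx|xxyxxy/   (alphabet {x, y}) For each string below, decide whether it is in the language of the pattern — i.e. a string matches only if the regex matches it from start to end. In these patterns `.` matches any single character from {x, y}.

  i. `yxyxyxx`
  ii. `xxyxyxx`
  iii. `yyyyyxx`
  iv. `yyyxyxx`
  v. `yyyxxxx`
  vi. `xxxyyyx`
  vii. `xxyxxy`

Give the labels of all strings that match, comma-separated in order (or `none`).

i, ii, iii, iv, v, vii

i → match
ii → match
iii → match
iv → match
v → match
vi → no match
vii → match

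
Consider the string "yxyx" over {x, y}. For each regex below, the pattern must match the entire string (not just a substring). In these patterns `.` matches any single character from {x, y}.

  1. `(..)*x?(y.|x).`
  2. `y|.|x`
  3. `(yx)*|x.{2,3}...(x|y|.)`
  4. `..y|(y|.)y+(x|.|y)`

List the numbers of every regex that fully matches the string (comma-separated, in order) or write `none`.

3

1 → no match
2 → no match
3 → match
4 → no match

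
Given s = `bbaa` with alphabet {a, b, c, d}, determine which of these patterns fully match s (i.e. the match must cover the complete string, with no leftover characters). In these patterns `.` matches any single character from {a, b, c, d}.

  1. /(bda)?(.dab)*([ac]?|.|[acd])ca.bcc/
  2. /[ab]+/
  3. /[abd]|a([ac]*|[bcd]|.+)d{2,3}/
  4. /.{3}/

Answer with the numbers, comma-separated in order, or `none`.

2

1 → no match — must end with `bcc`
2 → match
3 → no match
4 → no match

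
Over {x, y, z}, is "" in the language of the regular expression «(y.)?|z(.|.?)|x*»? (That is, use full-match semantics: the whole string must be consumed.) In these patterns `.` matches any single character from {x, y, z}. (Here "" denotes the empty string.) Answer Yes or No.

Yes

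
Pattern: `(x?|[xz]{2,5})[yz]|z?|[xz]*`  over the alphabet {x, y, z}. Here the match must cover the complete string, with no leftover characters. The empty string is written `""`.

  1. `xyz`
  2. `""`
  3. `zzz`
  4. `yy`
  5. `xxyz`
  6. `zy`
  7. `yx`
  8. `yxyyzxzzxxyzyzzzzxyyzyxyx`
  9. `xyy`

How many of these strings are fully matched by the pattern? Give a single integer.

1 → no match
2 → match
3 → match
4 → no match
5 → no match
6 → no match
7 → no match
8 → no match
9 → no match
Total matched: 2

2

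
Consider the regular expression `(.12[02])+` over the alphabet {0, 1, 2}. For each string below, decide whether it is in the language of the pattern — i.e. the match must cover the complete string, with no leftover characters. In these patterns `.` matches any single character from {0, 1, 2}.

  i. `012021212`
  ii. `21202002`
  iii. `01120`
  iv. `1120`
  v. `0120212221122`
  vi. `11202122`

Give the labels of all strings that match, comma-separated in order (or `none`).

i → no match
ii → no match
iii → no match
iv → match
v → no match
vi → match

iv, vi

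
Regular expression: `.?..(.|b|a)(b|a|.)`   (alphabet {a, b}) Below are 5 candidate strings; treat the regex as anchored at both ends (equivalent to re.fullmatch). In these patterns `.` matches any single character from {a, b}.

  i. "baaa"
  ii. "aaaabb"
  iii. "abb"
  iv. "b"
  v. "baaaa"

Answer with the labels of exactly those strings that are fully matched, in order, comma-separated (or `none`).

i → match
ii → no match
iii → no match
iv → no match
v → match

i, v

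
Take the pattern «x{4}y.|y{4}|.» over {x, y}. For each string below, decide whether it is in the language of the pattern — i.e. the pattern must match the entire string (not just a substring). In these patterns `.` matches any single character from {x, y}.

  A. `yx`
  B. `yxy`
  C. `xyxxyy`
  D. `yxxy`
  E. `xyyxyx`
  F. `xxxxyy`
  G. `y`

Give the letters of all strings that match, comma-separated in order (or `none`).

F, G

A. `yx` → no match
B. `yxy` → no match
C. `xyxxyy` → no match
D. `yxxy` → no match
E. `xyyxyx` → no match
F. `xxxxyy` → match
G. `y` → match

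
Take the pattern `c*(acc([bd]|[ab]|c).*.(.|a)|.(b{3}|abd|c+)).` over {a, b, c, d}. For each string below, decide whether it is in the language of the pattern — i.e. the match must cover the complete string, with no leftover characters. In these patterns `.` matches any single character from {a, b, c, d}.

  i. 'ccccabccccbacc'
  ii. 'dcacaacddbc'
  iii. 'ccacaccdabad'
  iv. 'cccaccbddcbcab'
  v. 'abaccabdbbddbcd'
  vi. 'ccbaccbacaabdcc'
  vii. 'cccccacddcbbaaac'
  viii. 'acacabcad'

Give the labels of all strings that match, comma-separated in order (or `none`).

i → no match
ii → no match
iii → no match
iv → match
v → no match
vi → no match
vii → no match
viii → no match

iv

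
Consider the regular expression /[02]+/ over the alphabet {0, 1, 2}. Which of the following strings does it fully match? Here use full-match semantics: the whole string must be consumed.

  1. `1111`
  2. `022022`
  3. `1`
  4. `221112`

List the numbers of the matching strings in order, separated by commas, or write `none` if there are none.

2

1 → no match
2 → match
3 → no match
4 → no match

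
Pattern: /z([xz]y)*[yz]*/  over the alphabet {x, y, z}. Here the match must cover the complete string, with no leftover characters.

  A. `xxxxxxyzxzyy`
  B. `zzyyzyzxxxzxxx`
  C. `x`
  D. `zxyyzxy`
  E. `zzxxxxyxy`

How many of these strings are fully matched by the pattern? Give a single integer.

0

A. `xxxxxxyzxzyy` → no match — must start with `z`
B → no match
C. `x` → no match — must start with `z`
D. `zxyyzxy` → no match
E. `zzxxxxyxy` → no match
Total matched: 0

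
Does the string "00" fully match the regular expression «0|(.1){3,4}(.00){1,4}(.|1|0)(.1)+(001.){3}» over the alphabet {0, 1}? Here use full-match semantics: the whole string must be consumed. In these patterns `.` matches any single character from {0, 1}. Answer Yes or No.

No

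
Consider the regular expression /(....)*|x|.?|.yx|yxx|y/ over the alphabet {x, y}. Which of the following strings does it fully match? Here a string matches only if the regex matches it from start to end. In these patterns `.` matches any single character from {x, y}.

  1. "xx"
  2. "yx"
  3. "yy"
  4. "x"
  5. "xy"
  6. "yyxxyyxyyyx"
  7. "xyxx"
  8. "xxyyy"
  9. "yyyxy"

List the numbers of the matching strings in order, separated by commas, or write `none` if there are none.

1. "xx" → no match
2. "yx" → no match
3. "yy" → no match
4. "x" → match
5. "xy" → no match
6. "yyxxyyxyyyx" → no match
7. "xyxx" → match
8. "xxyyy" → no match
9. "yyyxy" → no match

4, 7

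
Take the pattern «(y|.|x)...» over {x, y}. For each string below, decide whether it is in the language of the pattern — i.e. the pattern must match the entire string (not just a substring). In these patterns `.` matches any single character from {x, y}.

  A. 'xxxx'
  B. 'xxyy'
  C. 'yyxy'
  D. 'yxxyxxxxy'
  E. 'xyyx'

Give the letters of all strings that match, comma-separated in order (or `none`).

A → match
B → match
C → match
D → no match
E → match

A, B, C, E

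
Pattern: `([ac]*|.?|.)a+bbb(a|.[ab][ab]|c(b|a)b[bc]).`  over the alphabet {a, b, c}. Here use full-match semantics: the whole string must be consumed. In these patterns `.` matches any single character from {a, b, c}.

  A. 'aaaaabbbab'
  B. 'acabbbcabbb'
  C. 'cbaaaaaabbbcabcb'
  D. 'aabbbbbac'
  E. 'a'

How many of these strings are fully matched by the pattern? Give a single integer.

A → match
B → match
C → no match
D → match
E → no match
Total matched: 3

3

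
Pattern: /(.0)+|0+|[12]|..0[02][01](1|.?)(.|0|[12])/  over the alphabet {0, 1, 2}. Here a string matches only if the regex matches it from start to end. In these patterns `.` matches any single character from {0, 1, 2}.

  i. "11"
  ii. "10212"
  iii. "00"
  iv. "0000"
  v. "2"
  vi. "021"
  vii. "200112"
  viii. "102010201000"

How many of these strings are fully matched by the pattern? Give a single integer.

i. "11" → no match
ii. "10212" → no match
iii. "00" → match
iv. "0000" → match
v. "2" → match
vi. "021" → no match
vii. "200112" → no match
viii. "102010201000" → match
Total matched: 4

4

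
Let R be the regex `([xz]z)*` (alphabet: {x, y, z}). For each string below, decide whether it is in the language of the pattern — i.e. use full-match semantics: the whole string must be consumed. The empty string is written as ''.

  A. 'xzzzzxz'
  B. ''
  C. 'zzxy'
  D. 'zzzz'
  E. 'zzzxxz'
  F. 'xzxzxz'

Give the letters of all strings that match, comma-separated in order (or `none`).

B, D, F

A → no match
B → match
C → no match
D → match
E → no match
F → match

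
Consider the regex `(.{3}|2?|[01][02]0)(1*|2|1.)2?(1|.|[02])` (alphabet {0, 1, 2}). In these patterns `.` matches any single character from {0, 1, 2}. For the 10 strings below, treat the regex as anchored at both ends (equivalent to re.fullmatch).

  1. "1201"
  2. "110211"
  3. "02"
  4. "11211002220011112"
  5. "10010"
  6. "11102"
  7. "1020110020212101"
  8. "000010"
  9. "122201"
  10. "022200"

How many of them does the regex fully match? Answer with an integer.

1 → match
2 → no match
3 → no match
4 → no match
5 → match
6 → no match
7 → no match
8 → no match
9 → no match
10 → no match
Total matched: 2

2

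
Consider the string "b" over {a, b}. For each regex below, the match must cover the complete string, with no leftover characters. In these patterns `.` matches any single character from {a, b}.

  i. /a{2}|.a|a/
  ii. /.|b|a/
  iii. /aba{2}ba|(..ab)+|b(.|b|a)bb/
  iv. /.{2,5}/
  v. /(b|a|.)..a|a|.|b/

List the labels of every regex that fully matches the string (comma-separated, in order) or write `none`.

i → no match — must end with "a"
ii → match
iii → no match
iv → no match
v → match

ii, v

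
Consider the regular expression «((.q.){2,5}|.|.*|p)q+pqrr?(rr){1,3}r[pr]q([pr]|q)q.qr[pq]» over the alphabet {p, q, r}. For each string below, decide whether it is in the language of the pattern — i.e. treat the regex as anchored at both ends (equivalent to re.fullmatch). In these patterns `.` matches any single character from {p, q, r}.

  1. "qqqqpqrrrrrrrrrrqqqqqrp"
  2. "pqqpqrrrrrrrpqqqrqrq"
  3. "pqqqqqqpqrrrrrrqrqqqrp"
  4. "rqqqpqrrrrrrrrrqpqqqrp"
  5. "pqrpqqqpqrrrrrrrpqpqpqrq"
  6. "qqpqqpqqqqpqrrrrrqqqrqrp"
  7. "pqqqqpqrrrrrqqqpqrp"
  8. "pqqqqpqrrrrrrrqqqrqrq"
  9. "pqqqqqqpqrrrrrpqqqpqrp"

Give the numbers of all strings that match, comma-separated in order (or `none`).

1, 2, 3, 4, 5, 6, 7, 8, 9

1 → match
2 → match
3 → match
4 → match
5 → match
6 → match
7 → match
8 → match
9 → match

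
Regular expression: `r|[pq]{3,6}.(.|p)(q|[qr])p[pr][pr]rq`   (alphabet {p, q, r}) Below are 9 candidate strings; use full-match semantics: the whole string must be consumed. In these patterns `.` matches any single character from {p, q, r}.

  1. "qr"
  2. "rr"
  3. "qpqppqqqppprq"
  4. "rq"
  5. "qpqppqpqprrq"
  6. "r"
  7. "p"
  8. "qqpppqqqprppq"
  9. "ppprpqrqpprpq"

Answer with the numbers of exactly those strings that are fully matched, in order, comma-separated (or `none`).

1. "qr" → no match
2. "rr" → no match
3 → match
4. "rq" → no match
5. "qpqppqpqprrq" → no match
6. "r" → match
7. "p" → no match
8 → no match
9 → no match

3, 6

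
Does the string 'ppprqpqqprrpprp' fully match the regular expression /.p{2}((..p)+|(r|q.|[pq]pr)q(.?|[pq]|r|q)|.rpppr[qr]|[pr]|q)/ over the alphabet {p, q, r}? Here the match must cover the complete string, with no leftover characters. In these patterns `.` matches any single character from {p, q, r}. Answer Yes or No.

Yes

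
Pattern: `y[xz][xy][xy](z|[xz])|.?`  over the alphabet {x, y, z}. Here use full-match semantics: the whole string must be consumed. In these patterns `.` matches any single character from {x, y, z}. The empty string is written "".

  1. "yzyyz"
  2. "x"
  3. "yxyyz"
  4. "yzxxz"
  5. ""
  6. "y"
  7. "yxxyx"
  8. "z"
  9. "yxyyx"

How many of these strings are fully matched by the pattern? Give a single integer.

1. "yzyyz" → match
2. "x" → match
3. "yxyyz" → match
4. "yzxxz" → match
5. "" → match
6. "y" → match
7. "yxxyx" → match
8. "z" → match
9. "yxyyx" → match
Total matched: 9

9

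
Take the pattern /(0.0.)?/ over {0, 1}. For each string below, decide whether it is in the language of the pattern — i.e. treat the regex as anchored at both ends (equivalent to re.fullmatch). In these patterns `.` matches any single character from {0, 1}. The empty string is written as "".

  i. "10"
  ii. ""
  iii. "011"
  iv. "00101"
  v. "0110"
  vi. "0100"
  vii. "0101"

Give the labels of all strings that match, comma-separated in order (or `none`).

ii, vi, vii

i. "10" → no match
ii. "" → match
iii. "011" → no match
iv. "00101" → no match
v. "0110" → no match
vi. "0100" → match
vii. "0101" → match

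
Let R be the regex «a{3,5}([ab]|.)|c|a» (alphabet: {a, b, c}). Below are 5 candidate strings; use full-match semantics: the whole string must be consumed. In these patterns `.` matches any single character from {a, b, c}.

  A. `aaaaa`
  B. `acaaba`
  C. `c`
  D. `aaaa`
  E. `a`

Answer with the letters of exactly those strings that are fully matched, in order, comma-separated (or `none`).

A. `aaaaa` → match
B. `acaaba` → no match
C. `c` → match
D. `aaaa` → match
E. `a` → match

A, C, D, E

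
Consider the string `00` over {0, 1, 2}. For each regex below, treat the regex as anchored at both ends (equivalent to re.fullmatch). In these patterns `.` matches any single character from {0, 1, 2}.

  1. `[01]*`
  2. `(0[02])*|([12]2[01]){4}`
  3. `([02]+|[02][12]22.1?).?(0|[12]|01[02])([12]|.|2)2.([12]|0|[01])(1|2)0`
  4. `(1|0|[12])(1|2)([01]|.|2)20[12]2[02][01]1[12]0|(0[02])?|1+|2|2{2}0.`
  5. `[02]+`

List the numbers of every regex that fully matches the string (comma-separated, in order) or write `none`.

1 → match
2 → match
3 → no match
4 → match
5 → match

1, 2, 4, 5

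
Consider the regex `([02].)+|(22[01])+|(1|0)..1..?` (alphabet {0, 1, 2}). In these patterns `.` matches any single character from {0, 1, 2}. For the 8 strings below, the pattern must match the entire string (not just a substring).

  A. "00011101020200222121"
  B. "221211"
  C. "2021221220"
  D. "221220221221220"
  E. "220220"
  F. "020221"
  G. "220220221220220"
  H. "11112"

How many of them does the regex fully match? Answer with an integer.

5

A → no match
B → no match
C → no match
D → match
E → match
F → match
G → match
H → match
Total matched: 5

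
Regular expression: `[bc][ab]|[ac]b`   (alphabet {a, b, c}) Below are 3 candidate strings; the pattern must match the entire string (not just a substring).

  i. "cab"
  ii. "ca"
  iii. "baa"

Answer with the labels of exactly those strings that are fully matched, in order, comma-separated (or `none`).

i → no match
ii → match
iii → no match

ii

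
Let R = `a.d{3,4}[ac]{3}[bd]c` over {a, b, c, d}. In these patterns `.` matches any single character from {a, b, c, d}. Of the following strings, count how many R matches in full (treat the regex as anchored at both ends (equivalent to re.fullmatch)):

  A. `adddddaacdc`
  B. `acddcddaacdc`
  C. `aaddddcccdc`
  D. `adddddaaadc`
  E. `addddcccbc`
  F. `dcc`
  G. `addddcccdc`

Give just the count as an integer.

A. `adddddaacdc` → match
B. `acddcddaacdc` → no match
C. `aaddddcccdc` → match
D. `adddddaaadc` → match
E. `addddcccbc` → match
F. `dcc` → no match — must start with `a`
G. `addddcccdc` → match
Total matched: 5

5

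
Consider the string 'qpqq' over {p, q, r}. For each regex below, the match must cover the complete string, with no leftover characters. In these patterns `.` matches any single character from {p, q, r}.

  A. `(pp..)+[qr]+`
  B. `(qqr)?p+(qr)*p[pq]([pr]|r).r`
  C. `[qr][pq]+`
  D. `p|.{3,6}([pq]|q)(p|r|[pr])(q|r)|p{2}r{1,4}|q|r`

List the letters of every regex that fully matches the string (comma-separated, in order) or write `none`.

A → no match — must start with 'pp'
B → no match — must end with 'r'
C → match
D → no match

C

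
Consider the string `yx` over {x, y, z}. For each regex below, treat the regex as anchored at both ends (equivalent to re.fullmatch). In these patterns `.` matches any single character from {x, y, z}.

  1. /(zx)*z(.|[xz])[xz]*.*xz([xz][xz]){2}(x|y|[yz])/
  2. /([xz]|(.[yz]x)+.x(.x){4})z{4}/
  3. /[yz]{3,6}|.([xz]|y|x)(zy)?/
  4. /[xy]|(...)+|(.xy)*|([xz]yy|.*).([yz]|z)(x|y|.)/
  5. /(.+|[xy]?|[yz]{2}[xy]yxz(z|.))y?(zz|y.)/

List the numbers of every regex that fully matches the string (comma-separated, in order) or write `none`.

1 → no match
2 → no match — must end with `z`
3 → match
4 → no match
5 → match

3, 5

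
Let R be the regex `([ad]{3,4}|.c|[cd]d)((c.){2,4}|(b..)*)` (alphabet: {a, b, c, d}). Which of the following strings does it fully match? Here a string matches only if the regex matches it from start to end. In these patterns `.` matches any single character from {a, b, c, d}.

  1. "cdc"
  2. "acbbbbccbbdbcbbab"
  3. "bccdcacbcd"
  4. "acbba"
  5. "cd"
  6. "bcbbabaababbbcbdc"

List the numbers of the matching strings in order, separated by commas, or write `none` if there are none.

1. "cdc" → no match
2 → match
3. "bccdcacbcd" → match
4. "acbba" → match
5. "cd" → match
6 → match

2, 3, 4, 5, 6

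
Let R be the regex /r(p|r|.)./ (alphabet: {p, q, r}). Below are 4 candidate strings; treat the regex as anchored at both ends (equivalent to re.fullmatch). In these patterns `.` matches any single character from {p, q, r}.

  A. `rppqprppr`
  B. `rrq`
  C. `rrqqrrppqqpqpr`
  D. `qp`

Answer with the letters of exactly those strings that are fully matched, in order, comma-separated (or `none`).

B

A. `rppqprppr` → no match
B. `rrq` → match
C → no match
D. `qp` → no match — must start with `r`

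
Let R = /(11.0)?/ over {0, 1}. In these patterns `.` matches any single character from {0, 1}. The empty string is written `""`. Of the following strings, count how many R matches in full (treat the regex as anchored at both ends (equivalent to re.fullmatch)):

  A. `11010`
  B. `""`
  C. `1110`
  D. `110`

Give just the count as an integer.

A. `11010` → no match
B. `""` → match
C. `1110` → match
D. `110` → no match
Total matched: 2

2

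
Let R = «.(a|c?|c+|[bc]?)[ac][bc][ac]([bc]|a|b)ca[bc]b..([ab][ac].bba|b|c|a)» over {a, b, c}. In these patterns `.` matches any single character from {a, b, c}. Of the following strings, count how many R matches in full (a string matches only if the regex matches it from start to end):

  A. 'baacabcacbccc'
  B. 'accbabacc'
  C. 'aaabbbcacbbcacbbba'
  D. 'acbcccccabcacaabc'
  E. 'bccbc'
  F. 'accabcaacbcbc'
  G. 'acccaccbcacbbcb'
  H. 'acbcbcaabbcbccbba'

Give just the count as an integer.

A → match
B → no match
C → no match
D → no match
E → no match
F → no match
G → match
H → no match
Total matched: 2

2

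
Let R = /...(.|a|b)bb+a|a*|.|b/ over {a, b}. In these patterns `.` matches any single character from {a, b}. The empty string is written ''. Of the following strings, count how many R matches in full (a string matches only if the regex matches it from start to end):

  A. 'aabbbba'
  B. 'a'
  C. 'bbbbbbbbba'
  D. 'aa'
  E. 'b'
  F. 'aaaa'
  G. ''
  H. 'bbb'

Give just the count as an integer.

7

A. 'aabbbba' → match
B. 'a' → match
C. 'bbbbbbbbba' → match
D. 'aa' → match
E. 'b' → match
F. 'aaaa' → match
G. '' → match
H. 'bbb' → no match
Total matched: 7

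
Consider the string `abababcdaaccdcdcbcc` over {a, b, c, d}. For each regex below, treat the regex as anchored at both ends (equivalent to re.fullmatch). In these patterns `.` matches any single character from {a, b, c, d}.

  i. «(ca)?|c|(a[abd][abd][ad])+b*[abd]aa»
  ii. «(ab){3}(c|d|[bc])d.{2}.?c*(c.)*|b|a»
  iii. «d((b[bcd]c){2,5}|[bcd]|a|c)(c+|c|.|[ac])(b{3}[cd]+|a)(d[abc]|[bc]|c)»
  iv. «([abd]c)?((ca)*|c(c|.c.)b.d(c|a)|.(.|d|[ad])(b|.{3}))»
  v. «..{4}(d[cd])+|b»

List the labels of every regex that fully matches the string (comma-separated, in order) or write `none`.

ii

i → no match
ii → match
iii → no match — must start with `d`
iv → no match
v → no match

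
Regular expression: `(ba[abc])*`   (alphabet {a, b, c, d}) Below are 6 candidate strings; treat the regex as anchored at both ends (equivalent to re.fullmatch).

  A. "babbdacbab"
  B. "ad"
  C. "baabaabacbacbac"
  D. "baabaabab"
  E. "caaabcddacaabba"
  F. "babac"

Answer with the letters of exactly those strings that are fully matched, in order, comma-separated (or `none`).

C, D

A. "babbdacbab" → no match
B. "ad" → no match
C → match
D. "baabaabab" → match
E → no match
F. "babac" → no match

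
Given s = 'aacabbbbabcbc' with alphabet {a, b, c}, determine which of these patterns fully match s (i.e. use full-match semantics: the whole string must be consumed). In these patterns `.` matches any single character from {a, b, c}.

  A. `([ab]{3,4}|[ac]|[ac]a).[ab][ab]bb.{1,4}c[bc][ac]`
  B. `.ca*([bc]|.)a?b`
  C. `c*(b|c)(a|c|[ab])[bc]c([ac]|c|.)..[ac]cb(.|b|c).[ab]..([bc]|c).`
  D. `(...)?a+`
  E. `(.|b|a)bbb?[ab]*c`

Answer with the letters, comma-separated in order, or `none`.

A

A → match
B → no match — must end with 'b'
C → no match
D → no match — must end with 'a'
E → no match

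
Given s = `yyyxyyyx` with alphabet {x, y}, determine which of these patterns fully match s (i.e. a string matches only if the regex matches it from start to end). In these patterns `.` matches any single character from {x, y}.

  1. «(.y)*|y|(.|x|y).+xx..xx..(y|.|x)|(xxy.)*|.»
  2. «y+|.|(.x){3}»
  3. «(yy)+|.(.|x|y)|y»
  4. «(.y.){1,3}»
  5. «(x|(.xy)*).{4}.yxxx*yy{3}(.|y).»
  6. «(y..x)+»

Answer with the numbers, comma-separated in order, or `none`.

1 → no match
2 → no match
3 → no match
4 → no match
5 → no match
6 → match

6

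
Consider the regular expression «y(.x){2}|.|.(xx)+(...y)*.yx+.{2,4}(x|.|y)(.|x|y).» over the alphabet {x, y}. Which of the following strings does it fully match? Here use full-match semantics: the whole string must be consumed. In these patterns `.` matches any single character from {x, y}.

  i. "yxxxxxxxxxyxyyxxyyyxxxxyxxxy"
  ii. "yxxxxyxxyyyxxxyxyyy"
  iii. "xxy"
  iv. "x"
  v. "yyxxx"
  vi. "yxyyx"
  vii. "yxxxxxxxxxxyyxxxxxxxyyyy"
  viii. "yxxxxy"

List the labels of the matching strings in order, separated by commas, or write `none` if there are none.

i, ii, iv, v, vii

i → match
ii → match
iii → no match
iv → match
v → match
vi → no match
vii → match
viii → no match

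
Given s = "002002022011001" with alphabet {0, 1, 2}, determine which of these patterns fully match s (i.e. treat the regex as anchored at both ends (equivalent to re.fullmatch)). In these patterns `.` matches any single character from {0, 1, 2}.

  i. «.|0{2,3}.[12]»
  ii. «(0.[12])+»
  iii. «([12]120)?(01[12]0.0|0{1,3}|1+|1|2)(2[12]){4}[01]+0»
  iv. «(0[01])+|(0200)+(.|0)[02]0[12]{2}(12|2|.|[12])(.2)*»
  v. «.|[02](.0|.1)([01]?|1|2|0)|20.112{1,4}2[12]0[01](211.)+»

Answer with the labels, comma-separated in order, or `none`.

ii

i → no match
ii → match
iii → no match — must end with "0"
iv → no match
v → no match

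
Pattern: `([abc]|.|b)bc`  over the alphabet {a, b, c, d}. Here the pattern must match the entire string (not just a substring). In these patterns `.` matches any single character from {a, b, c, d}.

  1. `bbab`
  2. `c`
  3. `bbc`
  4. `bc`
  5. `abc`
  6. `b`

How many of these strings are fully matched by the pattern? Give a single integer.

2

1 → no match — must end with `bc`
2 → no match — must end with `bc`
3 → match
4 → no match
5 → match
6 → no match — must end with `bc`
Total matched: 2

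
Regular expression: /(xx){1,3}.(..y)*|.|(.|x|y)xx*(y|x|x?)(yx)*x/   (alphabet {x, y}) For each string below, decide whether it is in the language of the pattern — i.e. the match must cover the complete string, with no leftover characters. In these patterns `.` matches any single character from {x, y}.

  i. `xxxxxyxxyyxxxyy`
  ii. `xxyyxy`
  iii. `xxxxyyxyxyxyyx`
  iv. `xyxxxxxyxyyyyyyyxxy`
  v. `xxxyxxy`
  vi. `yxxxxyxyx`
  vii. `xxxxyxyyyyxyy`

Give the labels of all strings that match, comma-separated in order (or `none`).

ii

i → no match
ii → match
iii → no match
iv → no match
v → no match
vi → no match
vii → no match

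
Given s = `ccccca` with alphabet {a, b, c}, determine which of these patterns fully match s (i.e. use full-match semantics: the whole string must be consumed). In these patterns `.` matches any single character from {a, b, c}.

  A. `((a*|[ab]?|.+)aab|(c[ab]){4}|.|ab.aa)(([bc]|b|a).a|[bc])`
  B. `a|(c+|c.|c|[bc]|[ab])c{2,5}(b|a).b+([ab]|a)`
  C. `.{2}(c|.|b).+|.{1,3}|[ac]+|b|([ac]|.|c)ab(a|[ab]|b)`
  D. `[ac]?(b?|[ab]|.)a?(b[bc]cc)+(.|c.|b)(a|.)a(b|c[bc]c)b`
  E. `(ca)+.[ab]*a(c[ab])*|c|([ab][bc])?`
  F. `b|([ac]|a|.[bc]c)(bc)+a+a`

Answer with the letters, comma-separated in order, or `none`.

A → no match
B → no match
C → match
D → no match — must end with `b`
E → no match
F → no match

C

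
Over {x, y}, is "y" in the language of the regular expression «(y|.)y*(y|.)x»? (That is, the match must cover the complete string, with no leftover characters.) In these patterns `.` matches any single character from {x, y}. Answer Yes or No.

Every match must end with "x", but "y" does not.

No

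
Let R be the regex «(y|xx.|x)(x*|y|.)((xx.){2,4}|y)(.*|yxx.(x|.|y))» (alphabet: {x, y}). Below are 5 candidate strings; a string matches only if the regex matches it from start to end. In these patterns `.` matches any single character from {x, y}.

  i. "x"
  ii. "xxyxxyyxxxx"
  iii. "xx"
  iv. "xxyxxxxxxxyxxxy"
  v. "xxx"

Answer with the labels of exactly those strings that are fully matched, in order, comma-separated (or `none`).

i. "x" → no match
ii. "xxyxxyyxxxx" → match
iii. "xx" → no match
iv → match
v. "xxx" → no match

ii, iv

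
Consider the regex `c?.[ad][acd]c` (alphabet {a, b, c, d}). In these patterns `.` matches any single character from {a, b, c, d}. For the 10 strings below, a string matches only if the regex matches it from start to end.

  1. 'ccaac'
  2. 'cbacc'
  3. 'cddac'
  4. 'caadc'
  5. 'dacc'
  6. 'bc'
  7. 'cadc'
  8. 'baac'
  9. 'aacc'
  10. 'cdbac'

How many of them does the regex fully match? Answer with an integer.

8

1 → match
2 → match
3 → match
4 → match
5 → match
6 → no match
7 → match
8 → match
9 → match
10 → no match
Total matched: 8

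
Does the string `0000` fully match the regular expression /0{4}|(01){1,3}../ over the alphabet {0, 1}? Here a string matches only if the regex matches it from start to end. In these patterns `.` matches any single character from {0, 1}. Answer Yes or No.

Yes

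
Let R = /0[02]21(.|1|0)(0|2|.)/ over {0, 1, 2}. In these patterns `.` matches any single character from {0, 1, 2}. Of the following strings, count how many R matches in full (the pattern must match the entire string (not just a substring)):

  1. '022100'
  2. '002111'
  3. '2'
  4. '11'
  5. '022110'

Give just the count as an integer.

1 → match
2 → match
3 → no match — must start with '0'
4 → no match — must start with '0'
5 → match
Total matched: 3

3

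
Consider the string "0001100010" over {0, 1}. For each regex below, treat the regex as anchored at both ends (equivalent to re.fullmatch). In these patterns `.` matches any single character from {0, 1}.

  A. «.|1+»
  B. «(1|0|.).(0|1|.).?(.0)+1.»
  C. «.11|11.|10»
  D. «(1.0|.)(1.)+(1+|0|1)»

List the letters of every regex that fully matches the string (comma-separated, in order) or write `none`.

B

A → no match
B → match
C → no match
D → no match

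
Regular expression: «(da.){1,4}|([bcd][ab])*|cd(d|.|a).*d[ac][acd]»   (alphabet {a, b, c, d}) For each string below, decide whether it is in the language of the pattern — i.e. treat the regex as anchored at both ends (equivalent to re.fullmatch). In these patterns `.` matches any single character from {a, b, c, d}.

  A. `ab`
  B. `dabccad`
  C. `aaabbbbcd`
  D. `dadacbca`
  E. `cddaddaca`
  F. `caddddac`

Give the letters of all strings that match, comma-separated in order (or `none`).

D

A → no match
B → no match
C → no match
D → match
E → no match
F → no match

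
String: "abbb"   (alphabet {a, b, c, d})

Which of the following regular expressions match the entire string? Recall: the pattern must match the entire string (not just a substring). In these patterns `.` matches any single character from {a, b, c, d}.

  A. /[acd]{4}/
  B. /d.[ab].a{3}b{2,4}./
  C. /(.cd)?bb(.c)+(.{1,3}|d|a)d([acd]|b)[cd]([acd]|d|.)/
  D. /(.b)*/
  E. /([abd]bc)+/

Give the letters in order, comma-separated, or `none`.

D

A → no match
B → no match — must start with "d"
C → no match
D → match
E → no match — must end with "bc"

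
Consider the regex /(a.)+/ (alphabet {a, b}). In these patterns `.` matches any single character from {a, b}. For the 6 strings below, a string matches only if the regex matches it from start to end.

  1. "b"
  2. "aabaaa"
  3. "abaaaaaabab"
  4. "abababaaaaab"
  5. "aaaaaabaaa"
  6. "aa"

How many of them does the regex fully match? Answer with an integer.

2

1 → no match — must start with "a"
2 → no match
3 → no match
4 → match
5 → no match
6 → match
Total matched: 2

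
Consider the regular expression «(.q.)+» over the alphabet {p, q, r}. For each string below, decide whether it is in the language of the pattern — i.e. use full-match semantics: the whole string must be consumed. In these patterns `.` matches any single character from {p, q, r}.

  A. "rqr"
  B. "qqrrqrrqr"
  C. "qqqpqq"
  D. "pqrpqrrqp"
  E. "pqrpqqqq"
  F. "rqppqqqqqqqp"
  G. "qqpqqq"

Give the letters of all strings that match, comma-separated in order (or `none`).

A, B, C, D, F, G

A → match
B → match
C → match
D → match
E → no match
F → match
G → match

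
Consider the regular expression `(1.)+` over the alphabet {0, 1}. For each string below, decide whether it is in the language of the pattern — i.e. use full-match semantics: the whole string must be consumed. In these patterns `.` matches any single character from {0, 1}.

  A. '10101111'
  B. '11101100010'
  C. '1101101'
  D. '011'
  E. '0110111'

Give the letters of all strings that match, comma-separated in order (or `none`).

A. '10101111' → match
B. '11101100010' → no match
C. '1101101' → no match
D. '011' → no match — must start with '1'
E. '0110111' → no match — must start with '1'

A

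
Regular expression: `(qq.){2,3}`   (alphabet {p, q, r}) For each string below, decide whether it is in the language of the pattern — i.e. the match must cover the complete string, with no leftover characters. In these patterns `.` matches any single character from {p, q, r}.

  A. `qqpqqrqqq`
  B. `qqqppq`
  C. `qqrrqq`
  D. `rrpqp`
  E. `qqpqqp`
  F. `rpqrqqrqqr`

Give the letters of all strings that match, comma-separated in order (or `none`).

A → match
B → no match
C → no match
D → no match — must start with `qq`
E → match
F → no match — must start with `qq`

A, E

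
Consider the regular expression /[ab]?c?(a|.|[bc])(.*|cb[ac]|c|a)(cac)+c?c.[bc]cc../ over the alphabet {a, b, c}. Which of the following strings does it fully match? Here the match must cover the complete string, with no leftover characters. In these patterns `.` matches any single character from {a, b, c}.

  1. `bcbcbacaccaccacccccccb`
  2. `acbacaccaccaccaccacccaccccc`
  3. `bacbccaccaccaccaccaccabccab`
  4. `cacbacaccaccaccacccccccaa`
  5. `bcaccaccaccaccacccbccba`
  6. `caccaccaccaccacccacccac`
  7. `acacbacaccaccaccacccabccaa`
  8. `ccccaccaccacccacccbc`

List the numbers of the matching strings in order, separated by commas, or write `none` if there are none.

1 → match
2 → match
3 → match
4 → match
5 → match
6 → match
7 → match
8 → match

1, 2, 3, 4, 5, 6, 7, 8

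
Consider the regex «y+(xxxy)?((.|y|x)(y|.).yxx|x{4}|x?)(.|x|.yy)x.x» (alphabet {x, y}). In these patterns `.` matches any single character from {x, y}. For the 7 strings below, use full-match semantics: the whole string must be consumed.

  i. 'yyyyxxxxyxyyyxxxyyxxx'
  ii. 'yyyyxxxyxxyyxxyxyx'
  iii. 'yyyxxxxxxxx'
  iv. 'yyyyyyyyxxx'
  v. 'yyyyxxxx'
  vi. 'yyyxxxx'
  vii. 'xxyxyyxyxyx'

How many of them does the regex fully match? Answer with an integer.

i → no match
ii → match
iii. 'yyyxxxxxxxx' → match
iv. 'yyyyyyyyxxx' → match
v. 'yyyyxxxx' → match
vi. 'yyyxxxx' → match
vii. 'xxyxyyxyxyx' → no match — must start with 'y'
Total matched: 5

5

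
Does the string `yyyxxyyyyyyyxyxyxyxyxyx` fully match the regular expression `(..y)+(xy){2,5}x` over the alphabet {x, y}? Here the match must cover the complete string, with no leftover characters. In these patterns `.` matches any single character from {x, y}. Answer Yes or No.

Yes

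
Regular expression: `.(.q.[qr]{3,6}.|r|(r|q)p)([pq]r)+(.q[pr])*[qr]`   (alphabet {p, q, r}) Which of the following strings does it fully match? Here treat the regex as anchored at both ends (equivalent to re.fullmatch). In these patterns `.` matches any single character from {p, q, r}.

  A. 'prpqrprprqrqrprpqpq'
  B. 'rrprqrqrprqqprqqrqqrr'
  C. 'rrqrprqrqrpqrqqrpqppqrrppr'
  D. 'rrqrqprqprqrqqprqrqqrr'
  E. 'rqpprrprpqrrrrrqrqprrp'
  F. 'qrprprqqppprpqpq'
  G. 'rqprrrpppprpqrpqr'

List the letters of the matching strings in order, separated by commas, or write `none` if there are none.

A

A → match
B → no match
C → no match
D → no match
E → no match
F → no match
G → no match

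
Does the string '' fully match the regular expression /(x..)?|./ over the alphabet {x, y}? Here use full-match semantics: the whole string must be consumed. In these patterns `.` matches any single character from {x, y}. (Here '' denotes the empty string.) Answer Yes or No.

Yes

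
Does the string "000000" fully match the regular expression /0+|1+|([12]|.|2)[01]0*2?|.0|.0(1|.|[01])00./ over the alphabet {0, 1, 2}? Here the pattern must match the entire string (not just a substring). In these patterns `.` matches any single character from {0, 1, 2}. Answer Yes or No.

Yes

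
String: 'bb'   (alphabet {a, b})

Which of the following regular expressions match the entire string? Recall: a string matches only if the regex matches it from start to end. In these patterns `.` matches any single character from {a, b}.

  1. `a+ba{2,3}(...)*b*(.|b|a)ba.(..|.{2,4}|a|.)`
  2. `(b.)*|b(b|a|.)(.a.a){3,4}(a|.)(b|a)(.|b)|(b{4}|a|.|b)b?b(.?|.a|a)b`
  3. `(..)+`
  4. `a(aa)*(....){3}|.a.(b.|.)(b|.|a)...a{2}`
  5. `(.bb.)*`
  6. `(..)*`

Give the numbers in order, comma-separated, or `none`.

1 → no match — must start with 'a'
2 → match
3 → match
4 → no match
5 → no match
6 → match

2, 3, 6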